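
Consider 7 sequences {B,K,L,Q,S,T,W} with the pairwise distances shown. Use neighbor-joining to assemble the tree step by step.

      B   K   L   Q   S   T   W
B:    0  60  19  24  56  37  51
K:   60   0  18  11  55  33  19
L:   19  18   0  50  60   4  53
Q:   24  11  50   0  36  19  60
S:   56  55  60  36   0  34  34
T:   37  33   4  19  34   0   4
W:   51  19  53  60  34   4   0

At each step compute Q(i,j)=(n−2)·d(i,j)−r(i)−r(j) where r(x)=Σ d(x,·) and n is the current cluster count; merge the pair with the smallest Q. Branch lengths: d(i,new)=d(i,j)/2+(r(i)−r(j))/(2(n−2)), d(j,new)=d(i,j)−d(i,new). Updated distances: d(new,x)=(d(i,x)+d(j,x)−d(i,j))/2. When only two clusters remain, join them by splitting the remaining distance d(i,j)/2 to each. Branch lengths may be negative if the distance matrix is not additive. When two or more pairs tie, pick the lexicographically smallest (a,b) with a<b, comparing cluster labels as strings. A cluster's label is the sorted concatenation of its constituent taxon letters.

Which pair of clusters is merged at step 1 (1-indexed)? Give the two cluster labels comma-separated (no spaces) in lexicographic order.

1. join B+L (d=19, Q=-356) ⇒ BL; edges |B|=69/5, |L|=26/5
  updated: d(BL,K)=59/2, d(BL,Q)=55/2, d(BL,S)=97/2, d(BL,T)=11, d(BL,W)=85/2
2. join K+Q (d=11, Q=-257) ⇒ KQ; edges |K|=19/4, |Q|=25/4
  updated: d(BL,KQ)=23, d(KQ,S)=40, d(KQ,T)=41/2, d(KQ,W)=34
3. join BL+KQ (d=23, Q=-347/2) ⇒ BKLQ; edges |BL|=51/4, |KQ|=41/4
  updated: d(BKLQ,S)=131/4, d(BKLQ,T)=17/4, d(BKLQ,W)=107/4
4. join BKLQ+S (d=131/4, Q=-99) ⇒ BKLQS; edges |BKLQ|=57/8, |S|=205/8
  updated: d(BKLQS,T)=11/4, d(BKLQS,W)=14
5. join BKLQS+T (d=11/4, Q=-83/4) ⇒ BKLQST; edges |BKLQS|=51/8, |T|=-29/8
  updated: d(BKLQST,W)=61/8
6. join BKLQST+W (d=61/8) ⇒ BKLQSTW; edges |BKLQST|=61/16, |W|=61/16
final tree: (((((B:69/5,L:26/5):51/4,(K:19/4,Q:25/4):41/4):57/8,S:205/8):51/8,T:-29/8):61/16,W:61/16)
total length: 769/8

B,L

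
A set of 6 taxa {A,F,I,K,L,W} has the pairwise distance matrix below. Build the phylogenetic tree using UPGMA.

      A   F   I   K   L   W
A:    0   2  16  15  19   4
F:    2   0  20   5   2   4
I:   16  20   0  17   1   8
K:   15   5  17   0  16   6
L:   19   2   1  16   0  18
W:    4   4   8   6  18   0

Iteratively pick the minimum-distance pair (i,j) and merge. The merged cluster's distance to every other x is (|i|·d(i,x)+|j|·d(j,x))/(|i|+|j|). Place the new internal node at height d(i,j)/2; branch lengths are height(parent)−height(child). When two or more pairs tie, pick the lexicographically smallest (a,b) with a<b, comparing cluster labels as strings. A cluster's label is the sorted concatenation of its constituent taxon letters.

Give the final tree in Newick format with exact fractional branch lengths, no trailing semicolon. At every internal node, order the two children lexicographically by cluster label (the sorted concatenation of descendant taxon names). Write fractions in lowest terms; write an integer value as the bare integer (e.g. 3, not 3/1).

((((A:1,F:1):1,W:2):7/3,K:13/3):35/12,(I:1/2,L:1/2):27/4)

iteration 1: select I,L (d=1); attach at lengths (1/2, 1/2); label the merged cluster IL
  updated: d(A,IL)=35/2, d(F,IL)=11, d(IL,K)=33/2, d(IL,W)=13
iteration 2: select A,F (d=2); attach at lengths (1, 1); label the merged cluster AF
  updated: d(AF,IL)=57/4, d(AF,K)=10, d(AF,W)=4
iteration 3: select AF,W (d=4); attach at lengths (1, 2); label the merged cluster AFW
  updated: d(AFW,IL)=83/6, d(AFW,K)=26/3
iteration 4: select AFW,K (d=26/3); attach at lengths (7/3, 13/3); label the merged cluster AFKW
  updated: d(AFKW,IL)=29/2
iteration 5: select AFKW,IL (d=29/2); attach at lengths (35/12, 27/4); label the merged cluster AFIKLW
final tree: ((((A:1,F:1):1,W:2):7/3,K:13/3):35/12,(I:1/2,L:1/2):27/4)
total length: 67/3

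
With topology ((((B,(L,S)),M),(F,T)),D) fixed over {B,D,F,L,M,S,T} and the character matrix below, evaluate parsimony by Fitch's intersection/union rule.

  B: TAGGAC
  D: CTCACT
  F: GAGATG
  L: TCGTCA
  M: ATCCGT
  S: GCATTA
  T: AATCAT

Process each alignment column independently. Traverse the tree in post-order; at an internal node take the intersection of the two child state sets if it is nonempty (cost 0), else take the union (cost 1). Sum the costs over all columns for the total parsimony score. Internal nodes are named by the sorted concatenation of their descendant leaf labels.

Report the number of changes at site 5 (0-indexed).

3

LS@0: {T} ∪ {G} = {G,T} (union, +1)
BLS@0: {T} ∩ {G,T} = {T} (intersection, +0)
BLMS@0: {T} ∪ {A} = {A,T} (union, +1)
FT@0: {G} ∪ {A} = {A,G} (union, +1)
BFLMST@0: {A,T} ∩ {A,G} = {A} (intersection, +0)
BDFLMST@0: {A} ∪ {C} = {A,C} (union, +1)
LS@1: {C} ∩ {C} = {C} (intersection, +0)
BLS@1: {A} ∪ {C} = {A,C} (union, +1)
BLMS@1: {A,C} ∪ {T} = {A,C,T} (union, +1)
FT@1: {A} ∩ {A} = {A} (intersection, +0)
BFLMST@1: {A,C,T} ∩ {A} = {A} (intersection, +0)
BDFLMST@1: {A} ∪ {T} = {A,T} (union, +1)
LS@2: {G} ∪ {A} = {A,G} (union, +1)
BLS@2: {G} ∩ {A,G} = {G} (intersection, +0)
BLMS@2: {G} ∪ {C} = {C,G} (union, +1)
FT@2: {G} ∪ {T} = {G,T} (union, +1)
BFLMST@2: {C,G} ∩ {G,T} = {G} (intersection, +0)
BDFLMST@2: {G} ∪ {C} = {C,G} (union, +1)
LS@3: {T} ∩ {T} = {T} (intersection, +0)
BLS@3: {G} ∪ {T} = {G,T} (union, +1)
BLMS@3: {G,T} ∪ {C} = {C,G,T} (union, +1)
FT@3: {A} ∪ {C} = {A,C} (union, +1)
BFLMST@3: {C,G,T} ∩ {A,C} = {C} (intersection, +0)
BDFLMST@3: {C} ∪ {A} = {A,C} (union, +1)
LS@4: {C} ∪ {T} = {C,T} (union, +1)
BLS@4: {A} ∪ {C,T} = {A,C,T} (union, +1)
BLMS@4: {A,C,T} ∪ {G} = {A,C,G,T} (union, +1)
FT@4: {T} ∪ {A} = {A,T} (union, +1)
BFLMST@4: {A,C,G,T} ∩ {A,T} = {A,T} (intersection, +0)
BDFLMST@4: {A,T} ∪ {C} = {A,C,T} (union, +1)
LS@5: {A} ∩ {A} = {A} (intersection, +0)
BLS@5: {C} ∪ {A} = {A,C} (union, +1)
BLMS@5: {A,C} ∪ {T} = {A,C,T} (union, +1)
FT@5: {G} ∪ {T} = {G,T} (union, +1)
BFLMST@5: {A,C,T} ∩ {G,T} = {T} (intersection, +0)
BDFLMST@5: {T} ∩ {T} = {T} (intersection, +0)
per-site changes: [4, 3, 4, 4, 5, 3]; total = 23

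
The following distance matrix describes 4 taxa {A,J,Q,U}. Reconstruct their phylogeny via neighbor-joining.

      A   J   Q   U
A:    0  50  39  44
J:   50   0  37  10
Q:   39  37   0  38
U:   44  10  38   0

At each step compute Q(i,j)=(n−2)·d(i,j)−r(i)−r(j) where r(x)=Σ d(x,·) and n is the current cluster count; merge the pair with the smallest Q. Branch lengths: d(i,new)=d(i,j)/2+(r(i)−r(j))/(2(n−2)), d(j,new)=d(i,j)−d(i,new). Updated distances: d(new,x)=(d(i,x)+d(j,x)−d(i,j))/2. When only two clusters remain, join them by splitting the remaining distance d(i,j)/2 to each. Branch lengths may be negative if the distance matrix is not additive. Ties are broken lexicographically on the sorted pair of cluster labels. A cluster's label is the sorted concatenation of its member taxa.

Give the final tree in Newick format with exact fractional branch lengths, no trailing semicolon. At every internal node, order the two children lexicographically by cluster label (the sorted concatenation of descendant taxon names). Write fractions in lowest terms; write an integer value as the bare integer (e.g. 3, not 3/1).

(((A:97/4,Q:59/4):71/4,J:25/4):15/8,U:15/8)

1. join A+Q (d=39, Q=-169) ⇒ AQ; edges |A|=97/4, |Q|=59/4
  updated: d(AQ,J)=24, d(AQ,U)=43/2
2. join AQ+J (d=24, Q=-111/2) ⇒ AJQ; edges |AQ|=71/4, |J|=25/4
  updated: d(AJQ,U)=15/4
3. join AJQ+U (d=15/4) ⇒ AJQU; edges |AJQ|=15/8, |U|=15/8
final tree: (((A:97/4,Q:59/4):71/4,J:25/4):15/8,U:15/8)
total length: 267/4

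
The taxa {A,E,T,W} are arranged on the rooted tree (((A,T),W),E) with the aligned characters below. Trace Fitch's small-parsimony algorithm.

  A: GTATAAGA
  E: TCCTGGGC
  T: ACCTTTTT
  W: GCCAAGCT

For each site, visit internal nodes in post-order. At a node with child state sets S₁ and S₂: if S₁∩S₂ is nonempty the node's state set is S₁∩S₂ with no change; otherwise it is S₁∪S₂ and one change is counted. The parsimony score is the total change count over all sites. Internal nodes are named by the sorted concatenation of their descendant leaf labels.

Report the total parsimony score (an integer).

site 0, node AT: A={G} ∪ T={A} → {A,G} (+1)
site 0, node ATW: AT={A,G} ∩ W={G} → {G} (+0)
site 0, node AETW: ATW={G} ∪ E={T} → {G,T} (+1)
site 1, node AT: A={T} ∪ T={C} → {C,T} (+1)
site 1, node ATW: AT={C,T} ∩ W={C} → {C} (+0)
site 1, node AETW: ATW={C} ∩ E={C} → {C} (+0)
site 2, node AT: A={A} ∪ T={C} → {A,C} (+1)
site 2, node ATW: AT={A,C} ∩ W={C} → {C} (+0)
site 2, node AETW: ATW={C} ∩ E={C} → {C} (+0)
site 3, node AT: A={T} ∩ T={T} → {T} (+0)
site 3, node ATW: AT={T} ∪ W={A} → {A,T} (+1)
site 3, node AETW: ATW={A,T} ∩ E={T} → {T} (+0)
site 4, node AT: A={A} ∪ T={T} → {A,T} (+1)
site 4, node ATW: AT={A,T} ∩ W={A} → {A} (+0)
site 4, node AETW: ATW={A} ∪ E={G} → {A,G} (+1)
site 5, node AT: A={A} ∪ T={T} → {A,T} (+1)
site 5, node ATW: AT={A,T} ∪ W={G} → {A,G,T} (+1)
site 5, node AETW: ATW={A,G,T} ∩ E={G} → {G} (+0)
site 6, node AT: A={G} ∪ T={T} → {G,T} (+1)
site 6, node ATW: AT={G,T} ∪ W={C} → {C,G,T} (+1)
site 6, node AETW: ATW={C,G,T} ∩ E={G} → {G} (+0)
site 7, node AT: A={A} ∪ T={T} → {A,T} (+1)
site 7, node ATW: AT={A,T} ∩ W={T} → {T} (+0)
site 7, node AETW: ATW={T} ∪ E={C} → {C,T} (+1)
per-site changes: [2, 1, 1, 1, 2, 2, 2, 2]; total = 13

13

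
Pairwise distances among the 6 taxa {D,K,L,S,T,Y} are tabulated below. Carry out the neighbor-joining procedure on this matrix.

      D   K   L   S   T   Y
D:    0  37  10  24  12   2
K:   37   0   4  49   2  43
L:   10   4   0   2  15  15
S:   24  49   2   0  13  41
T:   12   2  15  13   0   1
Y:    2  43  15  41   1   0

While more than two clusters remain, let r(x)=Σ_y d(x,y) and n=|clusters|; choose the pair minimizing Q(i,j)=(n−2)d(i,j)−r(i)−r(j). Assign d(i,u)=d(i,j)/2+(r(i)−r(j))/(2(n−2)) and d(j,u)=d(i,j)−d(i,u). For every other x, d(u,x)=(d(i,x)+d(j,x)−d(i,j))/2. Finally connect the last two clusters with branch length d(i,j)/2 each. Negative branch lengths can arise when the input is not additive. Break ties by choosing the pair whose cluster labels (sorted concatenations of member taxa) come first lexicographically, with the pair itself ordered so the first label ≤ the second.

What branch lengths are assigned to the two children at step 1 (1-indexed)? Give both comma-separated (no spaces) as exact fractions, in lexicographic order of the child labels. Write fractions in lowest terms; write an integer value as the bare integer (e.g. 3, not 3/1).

-9/8,25/8

1. join D+Y (d=2, Q=-179) ⇒ DY; edges |D|=-9/8, |Y|=25/8
  updated: d(DY,K)=39, d(DY,L)=23/2, d(DY,S)=63/2, d(DY,T)=11/2
2. join K+T (d=2, Q=-247/2) ⇒ KT; edges |K|=43/4, |T|=-35/4
  updated: d(DY,KT)=85/4, d(KT,L)=17/2, d(KT,S)=30
3. join DY+KT (d=85/4, Q=-163/2) ⇒ DKTY; edges |DY|=47/4, |KT|=19/2
  updated: d(DKTY,L)=-5/8, d(DKTY,S)=161/8
4. join DKTY+L (d=-5/8, Q=-43/2) ⇒ DKLTY; edges |DKTY|=35/4, |L|=-75/8
  updated: d(DKLTY,S)=91/8
5. join DKLTY+S (d=91/8) ⇒ DKLSTY; edges |DKLTY|=91/16, |S|=91/16
final tree: ((((D:-9/8,Y:25/8):47/4,(K:43/4,T:-35/4):19/2):35/4,L:-75/8):91/16,S:91/16)
total length: 36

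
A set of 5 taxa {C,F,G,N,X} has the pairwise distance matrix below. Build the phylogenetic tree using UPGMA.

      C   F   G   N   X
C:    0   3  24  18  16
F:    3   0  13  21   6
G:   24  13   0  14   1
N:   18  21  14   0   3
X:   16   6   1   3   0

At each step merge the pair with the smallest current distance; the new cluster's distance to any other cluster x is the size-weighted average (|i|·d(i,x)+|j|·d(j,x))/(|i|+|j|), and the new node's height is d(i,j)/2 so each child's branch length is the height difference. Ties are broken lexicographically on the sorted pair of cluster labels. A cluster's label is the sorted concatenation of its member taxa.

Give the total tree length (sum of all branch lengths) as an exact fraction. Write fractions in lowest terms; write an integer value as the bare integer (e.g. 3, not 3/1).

271/12

1. join G+X (d=1) ⇒ GX; edges |G|=1/2, |X|=1/2
  updated: d(C,GX)=20, d(F,GX)=19/2, d(GX,N)=17/2
2. join C+F (d=3) ⇒ CF; edges |C|=3/2, |F|=3/2
  updated: d(CF,GX)=59/4, d(CF,N)=39/2
3. join GX+N (d=17/2) ⇒ GNX; edges |GX|=15/4, |N|=17/4
  updated: d(CF,GNX)=49/3
4. join CF+GNX (d=49/3) ⇒ CFGNX; edges |CF|=20/3, |GNX|=47/12
final tree: ((C:3/2,F:3/2):20/3,((G:1/2,X:1/2):15/4,N:17/4):47/12)
total length: 271/12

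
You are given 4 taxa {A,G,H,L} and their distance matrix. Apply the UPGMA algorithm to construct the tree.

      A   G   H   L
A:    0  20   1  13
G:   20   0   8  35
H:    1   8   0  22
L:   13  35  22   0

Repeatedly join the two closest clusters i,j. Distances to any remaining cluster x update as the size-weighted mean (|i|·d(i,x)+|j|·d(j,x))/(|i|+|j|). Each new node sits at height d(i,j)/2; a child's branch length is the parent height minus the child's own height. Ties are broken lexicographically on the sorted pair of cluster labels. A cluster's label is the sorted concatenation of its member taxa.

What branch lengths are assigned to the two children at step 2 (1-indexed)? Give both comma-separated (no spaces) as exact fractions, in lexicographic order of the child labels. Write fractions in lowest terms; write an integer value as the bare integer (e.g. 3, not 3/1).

13/2,7

step 1: merge (A,H) at d=1; branch lengths A→1/2, H→1/2; new cluster AH
  updated: d(AH,G)=14, d(AH,L)=35/2
step 2: merge (AH,G) at d=14; branch lengths AH→13/2, G→7; new cluster AGH
  updated: d(AGH,L)=70/3
step 3: merge (AGH,L) at d=70/3; branch lengths AGH→14/3, L→35/3; new cluster AGHL
final tree: (((A:1/2,H:1/2):13/2,G:7):14/3,L:35/3)
total length: 185/6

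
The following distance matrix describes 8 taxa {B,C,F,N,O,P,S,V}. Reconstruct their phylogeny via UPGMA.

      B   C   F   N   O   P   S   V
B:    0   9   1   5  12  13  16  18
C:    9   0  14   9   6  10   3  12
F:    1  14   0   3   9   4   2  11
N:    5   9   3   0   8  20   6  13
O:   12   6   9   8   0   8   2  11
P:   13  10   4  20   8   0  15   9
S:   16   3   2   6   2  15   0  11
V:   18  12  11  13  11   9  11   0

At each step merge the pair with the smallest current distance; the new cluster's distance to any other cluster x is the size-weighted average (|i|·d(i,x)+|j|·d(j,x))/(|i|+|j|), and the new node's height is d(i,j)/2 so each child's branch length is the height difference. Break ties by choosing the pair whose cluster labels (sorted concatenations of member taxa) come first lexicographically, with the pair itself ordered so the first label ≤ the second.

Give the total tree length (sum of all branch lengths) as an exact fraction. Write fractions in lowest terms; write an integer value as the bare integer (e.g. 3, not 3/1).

977/36

step 1: merge (B,F) at d=1; branch lengths B→1/2, F→1/2; new cluster BF
  updated: d(BF,C)=23/2, d(BF,N)=4, d(BF,O)=21/2, d(BF,P)=17/2, d(BF,S)=9, d(BF,V)=29/2
step 2: merge (O,S) at d=2; branch lengths O→1, S→1; new cluster OS
  updated: d(BF,OS)=39/4, d(C,OS)=9/2, d(N,OS)=7, d(OS,P)=23/2, d(OS,V)=11
step 3: merge (BF,N) at d=4; branch lengths BF→3/2, N→2; new cluster BFN
  updated: d(BFN,C)=32/3, d(BFN,OS)=53/6, d(BFN,P)=37/3, d(BFN,V)=14
step 4: merge (C,OS) at d=9/2; branch lengths C→9/4, OS→5/4; new cluster COS
  updated: d(BFN,COS)=85/9, d(COS,P)=11, d(COS,V)=34/3
step 5: merge (P,V) at d=9; branch lengths P→9/2, V→9/2; new cluster PV
  updated: d(BFN,PV)=79/6, d(COS,PV)=67/6
step 6: merge (BFN,COS) at d=85/9; branch lengths BFN→49/18, COS→89/36; new cluster BCFNOS
  updated: d(BCFNOS,PV)=73/6
step 7: merge (BCFNOS,PV) at d=73/6; branch lengths BCFNOS→49/36, PV→19/12; new cluster BCFNOPSV
final tree: ((((B:1/2,F:1/2):3/2,N:2):49/18,(C:9/4,(O:1,S:1):5/4):89/36):49/36,(P:9/2,V:9/2):19/12)
total length: 977/36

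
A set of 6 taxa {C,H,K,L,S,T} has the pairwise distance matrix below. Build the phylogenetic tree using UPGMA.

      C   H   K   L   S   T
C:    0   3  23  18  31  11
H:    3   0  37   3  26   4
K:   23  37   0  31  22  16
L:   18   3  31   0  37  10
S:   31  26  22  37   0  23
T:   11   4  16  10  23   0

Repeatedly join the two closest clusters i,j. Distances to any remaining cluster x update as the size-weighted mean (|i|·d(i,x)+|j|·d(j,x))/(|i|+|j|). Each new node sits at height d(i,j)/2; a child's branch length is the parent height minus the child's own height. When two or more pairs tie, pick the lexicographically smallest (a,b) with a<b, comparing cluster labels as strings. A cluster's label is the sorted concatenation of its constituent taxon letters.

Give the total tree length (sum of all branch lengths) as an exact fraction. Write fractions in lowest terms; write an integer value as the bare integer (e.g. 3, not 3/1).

step 1: merge (C,H) at d=3; branch lengths C→3/2, H→3/2; new cluster CH
  updated: d(CH,K)=30, d(CH,L)=21/2, d(CH,S)=57/2, d(CH,T)=15/2
step 2: merge (CH,T) at d=15/2; branch lengths CH→9/4, T→15/4; new cluster CHT
  updated: d(CHT,K)=76/3, d(CHT,L)=31/3, d(CHT,S)=80/3
step 3: merge (CHT,L) at d=31/3; branch lengths CHT→17/12, L→31/6; new cluster CHLT
  updated: d(CHLT,K)=107/4, d(CHLT,S)=117/4
step 4: merge (K,S) at d=22; branch lengths K→11, S→11; new cluster KS
  updated: d(CHLT,KS)=28
step 5: merge (CHLT,KS) at d=28; branch lengths CHLT→53/6, KS→3; new cluster CHKLST
final tree: ((((C:3/2,H:3/2):9/4,T:15/4):17/12,L:31/6):53/6,(K:11,S:11):3)
total length: 593/12

593/12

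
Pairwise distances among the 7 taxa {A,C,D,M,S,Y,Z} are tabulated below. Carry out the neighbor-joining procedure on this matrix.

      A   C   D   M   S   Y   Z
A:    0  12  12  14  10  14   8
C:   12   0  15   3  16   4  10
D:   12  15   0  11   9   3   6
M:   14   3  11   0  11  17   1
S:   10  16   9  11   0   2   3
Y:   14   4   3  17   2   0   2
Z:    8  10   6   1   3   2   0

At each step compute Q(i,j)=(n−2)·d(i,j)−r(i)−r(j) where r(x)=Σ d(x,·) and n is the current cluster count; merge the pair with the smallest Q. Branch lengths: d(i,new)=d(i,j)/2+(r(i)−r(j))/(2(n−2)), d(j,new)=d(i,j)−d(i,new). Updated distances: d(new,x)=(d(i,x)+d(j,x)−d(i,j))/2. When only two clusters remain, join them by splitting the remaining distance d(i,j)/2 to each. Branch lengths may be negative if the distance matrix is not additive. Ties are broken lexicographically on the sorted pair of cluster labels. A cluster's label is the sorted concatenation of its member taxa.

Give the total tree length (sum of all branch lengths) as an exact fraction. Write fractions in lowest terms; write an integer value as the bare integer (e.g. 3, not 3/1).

749/32

1. join C+M (d=3, Q=-102) ⇒ CM; edges |C|=9/5, |M|=6/5
  updated: d(A,CM)=23/2, d(CM,D)=23/2, d(CM,S)=12, d(CM,Y)=9, d(CM,Z)=4
2. join D+Y (d=3, Q=-119/2) ⇒ DY; edges |D|=47/16, |Y|=1/16
  updated: d(A,DY)=23/2, d(CM,DY)=35/4, d(DY,S)=4, d(DY,Z)=5/2
3. join DY+S (d=4, Q=-175/4) ⇒ DSY; edges |DY|=13/8, |S|=19/8
  updated: d(A,DSY)=35/4, d(CM,DSY)=67/8, d(DSY,Z)=3/4
4. join A+CM (d=23/2, Q=-233/8) ⇒ ACM; edges |A|=219/32, |CM|=149/32
  updated: d(ACM,DSY)=45/16, d(ACM,Z)=1/4
5. join ACM+DSY (d=45/16, Q=-61/16) ⇒ ACDMSY; edges |ACM|=37/32, |DSY|=53/32
  updated: d(ACDMSY,Z)=-29/32
6. join ACDMSY+Z (d=-29/32) ⇒ ACDMSYZ; edges |ACDMSY|=-29/64, |Z|=-29/64
final tree: (((A:219/32,(C:9/5,M:6/5):149/32):37/32,((D:47/16,Y:1/16):13/8,S:19/8):53/32):-29/64,Z:-29/64)
total length: 749/32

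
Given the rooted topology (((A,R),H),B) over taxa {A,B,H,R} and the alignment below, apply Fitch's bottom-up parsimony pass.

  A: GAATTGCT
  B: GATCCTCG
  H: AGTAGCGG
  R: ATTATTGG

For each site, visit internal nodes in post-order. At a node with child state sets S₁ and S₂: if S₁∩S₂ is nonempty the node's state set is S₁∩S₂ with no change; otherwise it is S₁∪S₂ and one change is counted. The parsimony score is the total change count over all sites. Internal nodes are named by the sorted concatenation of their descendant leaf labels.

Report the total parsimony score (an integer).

14

site 0, node AR: A={G} ∪ R={A} → {A,G} (+1)
site 0, node AHR: AR={A,G} ∩ H={A} → {A} (+0)
site 0, node ABHR: AHR={A} ∪ B={G} → {A,G} (+1)
site 1, node AR: A={A} ∪ R={T} → {A,T} (+1)
site 1, node AHR: AR={A,T} ∪ H={G} → {A,G,T} (+1)
site 1, node ABHR: AHR={A,G,T} ∩ B={A} → {A} (+0)
site 2, node AR: A={A} ∪ R={T} → {A,T} (+1)
site 2, node AHR: AR={A,T} ∩ H={T} → {T} (+0)
site 2, node ABHR: AHR={T} ∩ B={T} → {T} (+0)
site 3, node AR: A={T} ∪ R={A} → {A,T} (+1)
site 3, node AHR: AR={A,T} ∩ H={A} → {A} (+0)
site 3, node ABHR: AHR={A} ∪ B={C} → {A,C} (+1)
site 4, node AR: A={T} ∩ R={T} → {T} (+0)
site 4, node AHR: AR={T} ∪ H={G} → {G,T} (+1)
site 4, node ABHR: AHR={G,T} ∪ B={C} → {C,G,T} (+1)
site 5, node AR: A={G} ∪ R={T} → {G,T} (+1)
site 5, node AHR: AR={G,T} ∪ H={C} → {C,G,T} (+1)
site 5, node ABHR: AHR={C,G,T} ∩ B={T} → {T} (+0)
site 6, node AR: A={C} ∪ R={G} → {C,G} (+1)
site 6, node AHR: AR={C,G} ∩ H={G} → {G} (+0)
site 6, node ABHR: AHR={G} ∪ B={C} → {C,G} (+1)
site 7, node AR: A={T} ∪ R={G} → {G,T} (+1)
site 7, node AHR: AR={G,T} ∩ H={G} → {G} (+0)
site 7, node ABHR: AHR={G} ∩ B={G} → {G} (+0)
per-site changes: [2, 2, 1, 2, 2, 2, 2, 1]; total = 14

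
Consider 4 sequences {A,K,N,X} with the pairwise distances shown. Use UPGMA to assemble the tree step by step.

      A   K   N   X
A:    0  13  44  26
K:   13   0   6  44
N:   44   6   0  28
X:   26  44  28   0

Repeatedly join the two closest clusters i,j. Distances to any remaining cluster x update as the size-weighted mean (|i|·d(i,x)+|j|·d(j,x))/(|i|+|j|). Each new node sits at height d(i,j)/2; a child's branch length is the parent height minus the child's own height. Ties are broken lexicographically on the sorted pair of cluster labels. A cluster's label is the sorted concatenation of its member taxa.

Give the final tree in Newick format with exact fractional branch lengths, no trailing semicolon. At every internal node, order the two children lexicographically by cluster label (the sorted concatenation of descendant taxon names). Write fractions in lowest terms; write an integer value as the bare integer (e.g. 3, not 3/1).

step 1: merge (K,N) at d=6; branch lengths K→3, N→3; new cluster KN
  updated: d(A,KN)=57/2, d(KN,X)=36
step 2: merge (A,X) at d=26; branch lengths A→13, X→13; new cluster AX
  updated: d(AX,KN)=129/4
step 3: merge (AX,KN) at d=129/4; branch lengths AX→25/8, KN→105/8; new cluster AKNX
final tree: ((A:13,X:13):25/8,(K:3,N:3):105/8)
total length: 193/4

((A:13,X:13):25/8,(K:3,N:3):105/8)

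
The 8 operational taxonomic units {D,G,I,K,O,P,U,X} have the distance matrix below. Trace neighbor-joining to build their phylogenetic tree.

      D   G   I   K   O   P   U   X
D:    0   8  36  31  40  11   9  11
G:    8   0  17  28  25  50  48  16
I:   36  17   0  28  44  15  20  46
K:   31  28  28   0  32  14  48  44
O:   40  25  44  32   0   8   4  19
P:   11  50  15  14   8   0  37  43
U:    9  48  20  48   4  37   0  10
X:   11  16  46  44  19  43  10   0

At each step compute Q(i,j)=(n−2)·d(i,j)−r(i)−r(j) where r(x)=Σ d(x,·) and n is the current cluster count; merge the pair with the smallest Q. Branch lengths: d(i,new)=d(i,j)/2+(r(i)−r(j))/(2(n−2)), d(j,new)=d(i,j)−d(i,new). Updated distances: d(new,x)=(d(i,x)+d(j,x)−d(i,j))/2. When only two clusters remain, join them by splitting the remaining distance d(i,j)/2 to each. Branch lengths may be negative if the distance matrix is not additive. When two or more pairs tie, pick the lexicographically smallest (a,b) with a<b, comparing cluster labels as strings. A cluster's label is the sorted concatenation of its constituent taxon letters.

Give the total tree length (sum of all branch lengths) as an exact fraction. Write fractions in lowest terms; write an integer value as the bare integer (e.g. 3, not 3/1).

iteration 1: select O,U (d=4, Q=-324); attach at lengths (5/3, 7/3); label the merged cluster OU
  updated: d(D,OU)=45/2, d(G,OU)=69/2, d(I,OU)=30, d(K,OU)=38, d(OU,P)=41/2, d(OU,X)=25/2
iteration 2: select OU,X (d=25/2, Q=-268); attach at lengths (24/5, 77/10); label the merged cluster OUX
  updated: d(D,OUX)=21/2, d(G,OUX)=19, d(I,OUX)=127/4, d(K,OUX)=139/4, d(OUX,P)=51/2
iteration 3: select K,P (d=14, Q=-781/4); attach at lengths (305/32, 143/32); label the merged cluster KP
  updated: d(D,KP)=14, d(G,KP)=32, d(I,KP)=29/2, d(KP,OUX)=185/8
iteration 4: select I,KP (d=29/2, Q=-1115/8); attach at lengths (473/48, 223/48); label the merged cluster IKP
  updated: d(D,IKP)=71/4, d(G,IKP)=69/4, d(IKP,OUX)=323/16
iteration 5: select D,OUX (d=21/2, Q=-1039/16); attach at lengths (121/64, 551/64); label the merged cluster DOUX
  updated: d(DOUX,G)=33/4, d(DOUX,IKP)=439/32
iteration 6: select DOUX,G (d=33/4, Q=-1255/32); attach at lengths (151/64, 377/64); label the merged cluster DGOUX
  updated: d(DGOUX,IKP)=727/64
iteration 7: select DGOUX,IKP (d=727/64); attach at lengths (727/128, 727/128); label the merged cluster DGIKOPUX
final tree: (((D:121/64,((O:5/3,U:7/3):24/5,X:77/10):551/64):151/64,G:377/64):727/128,(I:473/48,(K:305/32,P:143/32):223/48):727/128)
total length: 4807/64

4807/64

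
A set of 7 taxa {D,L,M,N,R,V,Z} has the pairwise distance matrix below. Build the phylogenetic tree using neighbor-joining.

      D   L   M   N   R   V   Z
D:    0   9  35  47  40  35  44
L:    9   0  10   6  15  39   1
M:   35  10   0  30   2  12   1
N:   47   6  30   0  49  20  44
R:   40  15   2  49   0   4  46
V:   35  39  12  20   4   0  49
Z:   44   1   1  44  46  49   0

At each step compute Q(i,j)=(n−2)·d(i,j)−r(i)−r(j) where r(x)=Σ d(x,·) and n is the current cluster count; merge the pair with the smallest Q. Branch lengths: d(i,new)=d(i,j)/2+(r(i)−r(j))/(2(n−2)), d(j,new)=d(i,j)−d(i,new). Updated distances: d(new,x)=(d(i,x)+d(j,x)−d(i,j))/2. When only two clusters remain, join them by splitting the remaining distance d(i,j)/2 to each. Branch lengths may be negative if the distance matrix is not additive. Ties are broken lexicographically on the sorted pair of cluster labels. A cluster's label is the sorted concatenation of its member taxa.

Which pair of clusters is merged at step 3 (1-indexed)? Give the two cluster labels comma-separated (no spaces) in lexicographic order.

L,N

1. join R+V (d=4, Q=-295) ⇒ RV; edges |R|=17/10, |V|=23/10
  updated: d(D,RV)=71/2, d(L,RV)=25, d(M,RV)=5, d(N,RV)=65/2, d(RV,Z)=91/2
2. join M+Z (d=1, Q=-425/2) ⇒ MZ; edges |M|=-101/16, |Z|=117/16
  updated: d(D,MZ)=39, d(L,MZ)=5, d(MZ,N)=73/2, d(MZ,RV)=99/4
3. join L+N (d=6, Q=-149) ⇒ LN; edges |L|=-59/6, |N|=95/6
  updated: d(D,LN)=25, d(LN,MZ)=71/4, d(LN,RV)=103/4
4. join D+LN (d=25, Q=-118) ⇒ DLN; edges |D|=81/4, |LN|=19/4
  updated: d(DLN,MZ)=127/8, d(DLN,RV)=145/8
5. join DLN+MZ (d=127/8, Q=-235/4) ⇒ DLMNZ; edges |DLN|=37/8, |MZ|=45/4
  updated: d(DLMNZ,RV)=27/2
6. join DLMNZ+RV (d=27/2) ⇒ DLMNRVZ; edges |DLMNZ|=27/4, |RV|=27/4
final tree: (((D:81/4,(L:-59/6,N:95/6):19/4):37/8,(M:-101/16,Z:117/16):45/4):27/4,(R:17/10,V:23/10):27/4)
total length: 523/8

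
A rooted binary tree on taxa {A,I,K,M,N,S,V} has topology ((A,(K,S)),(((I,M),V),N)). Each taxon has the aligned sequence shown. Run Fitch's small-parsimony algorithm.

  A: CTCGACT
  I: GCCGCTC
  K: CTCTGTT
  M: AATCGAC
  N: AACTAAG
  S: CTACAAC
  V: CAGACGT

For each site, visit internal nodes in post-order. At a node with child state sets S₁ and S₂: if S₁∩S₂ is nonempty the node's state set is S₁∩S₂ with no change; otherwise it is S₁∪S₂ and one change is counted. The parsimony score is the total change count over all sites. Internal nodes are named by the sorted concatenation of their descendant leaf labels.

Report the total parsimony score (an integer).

23

KS@0: {C} ∩ {C} = {C} (intersection, +0)
AKS@0: {C} ∩ {C} = {C} (intersection, +0)
IM@0: {G} ∪ {A} = {A,G} (union, +1)
IMV@0: {A,G} ∪ {C} = {A,C,G} (union, +1)
IMNV@0: {A,C,G} ∩ {A} = {A} (intersection, +0)
AIKMNSV@0: {C} ∪ {A} = {A,C} (union, +1)
KS@1: {T} ∩ {T} = {T} (intersection, +0)
AKS@1: {T} ∩ {T} = {T} (intersection, +0)
IM@1: {C} ∪ {A} = {A,C} (union, +1)
IMV@1: {A,C} ∩ {A} = {A} (intersection, +0)
IMNV@1: {A} ∩ {A} = {A} (intersection, +0)
AIKMNSV@1: {T} ∪ {A} = {A,T} (union, +1)
KS@2: {C} ∪ {A} = {A,C} (union, +1)
AKS@2: {C} ∩ {A,C} = {C} (intersection, +0)
IM@2: {C} ∪ {T} = {C,T} (union, +1)
IMV@2: {C,T} ∪ {G} = {C,G,T} (union, +1)
IMNV@2: {C,G,T} ∩ {C} = {C} (intersection, +0)
AIKMNSV@2: {C} ∩ {C} = {C} (intersection, +0)
KS@3: {T} ∪ {C} = {C,T} (union, +1)
AKS@3: {G} ∪ {C,T} = {C,G,T} (union, +1)
IM@3: {G} ∪ {C} = {C,G} (union, +1)
IMV@3: {C,G} ∪ {A} = {A,C,G} (union, +1)
IMNV@3: {A,C,G} ∪ {T} = {A,C,G,T} (union, +1)
AIKMNSV@3: {C,G,T} ∩ {A,C,G,T} = {C,G,T} (intersection, +0)
KS@4: {G} ∪ {A} = {A,G} (union, +1)
AKS@4: {A} ∩ {A,G} = {A} (intersection, +0)
IM@4: {C} ∪ {G} = {C,G} (union, +1)
IMV@4: {C,G} ∩ {C} = {C} (intersection, +0)
IMNV@4: {C} ∪ {A} = {A,C} (union, +1)
AIKMNSV@4: {A} ∩ {A,C} = {A} (intersection, +0)
KS@5: {T} ∪ {A} = {A,T} (union, +1)
AKS@5: {C} ∪ {A,T} = {A,C,T} (union, +1)
IM@5: {T} ∪ {A} = {A,T} (union, +1)
IMV@5: {A,T} ∪ {G} = {A,G,T} (union, +1)
IMNV@5: {A,G,T} ∩ {A} = {A} (intersection, +0)
AIKMNSV@5: {A,C,T} ∩ {A} = {A} (intersection, +0)
KS@6: {T} ∪ {C} = {C,T} (union, +1)
AKS@6: {T} ∩ {C,T} = {T} (intersection, +0)
IM@6: {C} ∩ {C} = {C} (intersection, +0)
IMV@6: {C} ∪ {T} = {C,T} (union, +1)
IMNV@6: {C,T} ∪ {G} = {C,G,T} (union, +1)
AIKMNSV@6: {T} ∩ {C,G,T} = {T} (intersection, +0)
per-site changes: [3, 2, 3, 5, 3, 4, 3]; total = 23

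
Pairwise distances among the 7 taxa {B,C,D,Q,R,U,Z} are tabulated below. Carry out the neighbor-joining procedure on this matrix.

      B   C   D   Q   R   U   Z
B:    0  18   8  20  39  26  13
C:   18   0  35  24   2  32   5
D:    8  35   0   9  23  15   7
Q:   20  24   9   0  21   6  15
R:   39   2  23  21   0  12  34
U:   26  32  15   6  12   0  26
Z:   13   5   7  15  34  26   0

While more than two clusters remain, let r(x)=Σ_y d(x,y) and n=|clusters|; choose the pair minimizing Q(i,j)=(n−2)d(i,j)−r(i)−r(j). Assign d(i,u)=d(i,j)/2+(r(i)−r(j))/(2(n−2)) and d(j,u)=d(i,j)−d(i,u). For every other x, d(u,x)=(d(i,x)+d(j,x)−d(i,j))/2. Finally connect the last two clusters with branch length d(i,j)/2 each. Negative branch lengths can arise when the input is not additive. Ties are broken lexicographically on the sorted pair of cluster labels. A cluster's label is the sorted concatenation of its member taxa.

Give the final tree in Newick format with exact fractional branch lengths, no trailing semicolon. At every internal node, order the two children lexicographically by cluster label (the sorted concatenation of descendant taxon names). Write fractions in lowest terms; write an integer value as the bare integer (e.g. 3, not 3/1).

iteration 1: select C,R (d=2, Q=-237); attach at lengths (-1/2, 5/2); label the merged cluster CR
  updated: d(B,CR)=55/2, d(CR,D)=28, d(CR,Q)=43/2, d(CR,U)=21, d(CR,Z)=37/2
iteration 2: select Q,U (d=6, Q=-283/2); attach at lengths (3/16, 93/16); label the merged cluster QU
  updated: d(B,QU)=20, d(CR,QU)=73/4, d(D,QU)=9, d(QU,Z)=35/2
iteration 3: select CR,QU (d=73/4, Q=-409/4); attach at lengths (329/24, 109/24); label the merged cluster CQRU
  updated: d(B,CQRU)=117/8, d(CQRU,D)=75/8, d(CQRU,Z)=71/8
iteration 4: select B,D (d=8, Q=-44); attach at lengths (109/16, 19/16); label the merged cluster BD
  updated: d(BD,CQRU)=8, d(BD,Z)=6
iteration 5: select BD,CQRU (d=8, Q=-183/8); attach at lengths (41/16, 87/16); label the merged cluster BCDQRU
  updated: d(BCDQRU,Z)=55/16
iteration 6: select BCDQRU,Z (d=55/16); attach at lengths (55/32, 55/32); label the merged cluster BCDQRUZ
final tree: (((B:109/16,D:19/16):41/16,((C:-1/2,R:5/2):329/24,(Q:3/16,U:93/16):109/24):87/16):55/32,Z:55/32)
total length: 731/16

(((B:109/16,D:19/16):41/16,((C:-1/2,R:5/2):329/24,(Q:3/16,U:93/16):109/24):87/16):55/32,Z:55/32)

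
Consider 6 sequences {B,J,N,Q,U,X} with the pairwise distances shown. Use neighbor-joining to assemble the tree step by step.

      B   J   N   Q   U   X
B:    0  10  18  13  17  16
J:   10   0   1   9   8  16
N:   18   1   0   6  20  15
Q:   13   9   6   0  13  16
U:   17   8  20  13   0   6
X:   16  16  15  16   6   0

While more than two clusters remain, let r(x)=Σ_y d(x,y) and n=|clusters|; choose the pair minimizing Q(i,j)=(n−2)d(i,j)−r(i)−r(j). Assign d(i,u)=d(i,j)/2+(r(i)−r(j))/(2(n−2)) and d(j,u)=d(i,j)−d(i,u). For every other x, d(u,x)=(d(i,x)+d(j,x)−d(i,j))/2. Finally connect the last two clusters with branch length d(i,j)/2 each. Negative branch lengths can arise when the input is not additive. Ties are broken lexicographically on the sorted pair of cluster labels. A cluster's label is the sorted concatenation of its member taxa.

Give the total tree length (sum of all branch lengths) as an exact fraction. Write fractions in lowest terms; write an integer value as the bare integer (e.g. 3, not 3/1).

473/16

1. join U+X (d=6, Q=-109) ⇒ UX; edges |U|=19/8, |X|=29/8
  updated: d(B,UX)=27/2, d(J,UX)=9, d(N,UX)=29/2, d(Q,UX)=23/2
2. join J+N (d=1, Q=-131/2) ⇒ JN; edges |J|=-5/4, |N|=9/4
  updated: d(B,JN)=27/2, d(JN,Q)=7, d(JN,UX)=45/4
3. join B+UX (d=27/2, Q=-197/4) ⇒ BUX; edges |B|=123/16, |UX|=93/16
  updated: d(BUX,JN)=45/8, d(BUX,Q)=11/2
4. join BUX+JN (d=45/8, Q=-145/8) ⇒ BJNUX; edges |BUX|=33/16, |JN|=57/16
  updated: d(BJNUX,Q)=55/16
5. join BJNUX+Q (d=55/16) ⇒ BJNQUX; edges |BJNUX|=55/32, |Q|=55/32
final tree: (((B:123/16,(U:19/8,X:29/8):93/16):33/16,(J:-5/4,N:9/4):57/16):55/32,Q:55/32)
total length: 473/16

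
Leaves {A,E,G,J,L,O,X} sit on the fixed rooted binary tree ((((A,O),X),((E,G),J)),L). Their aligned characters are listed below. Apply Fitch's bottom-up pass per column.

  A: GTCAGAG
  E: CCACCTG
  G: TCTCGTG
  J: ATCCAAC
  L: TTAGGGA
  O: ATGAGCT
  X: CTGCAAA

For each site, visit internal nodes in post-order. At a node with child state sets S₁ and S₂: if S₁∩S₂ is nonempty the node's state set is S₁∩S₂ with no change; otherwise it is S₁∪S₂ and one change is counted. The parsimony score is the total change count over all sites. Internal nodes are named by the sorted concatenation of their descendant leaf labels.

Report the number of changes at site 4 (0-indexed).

3

[col 0] AO: children A:{G}, O:{A} ∪→ {A,G}; cost 1
[col 0] AOX: children AO:{A,G}, X:{C} ∪→ {A,C,G}; cost 1
[col 0] EG: children E:{C}, G:{T} ∪→ {C,T}; cost 1
[col 0] EGJ: children EG:{C,T}, J:{A} ∪→ {A,C,T}; cost 1
[col 0] AEGJOX: children AOX:{A,C,G}, EGJ:{A,C,T} ∩→ {A,C}; cost 0
[col 0] AEGJLOX: children AEGJOX:{A,C}, L:{T} ∪→ {A,C,T}; cost 1
[col 1] AO: children A:{T}, O:{T} ∩→ {T}; cost 0
[col 1] AOX: children AO:{T}, X:{T} ∩→ {T}; cost 0
[col 1] EG: children E:{C}, G:{C} ∩→ {C}; cost 0
[col 1] EGJ: children EG:{C}, J:{T} ∪→ {C,T}; cost 1
[col 1] AEGJOX: children AOX:{T}, EGJ:{C,T} ∩→ {T}; cost 0
[col 1] AEGJLOX: children AEGJOX:{T}, L:{T} ∩→ {T}; cost 0
[col 2] AO: children A:{C}, O:{G} ∪→ {C,G}; cost 1
[col 2] AOX: children AO:{C,G}, X:{G} ∩→ {G}; cost 0
[col 2] EG: children E:{A}, G:{T} ∪→ {A,T}; cost 1
[col 2] EGJ: children EG:{A,T}, J:{C} ∪→ {A,C,T}; cost 1
[col 2] AEGJOX: children AOX:{G}, EGJ:{A,C,T} ∪→ {A,C,G,T}; cost 1
[col 2] AEGJLOX: children AEGJOX:{A,C,G,T}, L:{A} ∩→ {A}; cost 0
[col 3] AO: children A:{A}, O:{A} ∩→ {A}; cost 0
[col 3] AOX: children AO:{A}, X:{C} ∪→ {A,C}; cost 1
[col 3] EG: children E:{C}, G:{C} ∩→ {C}; cost 0
[col 3] EGJ: children EG:{C}, J:{C} ∩→ {C}; cost 0
[col 3] AEGJOX: children AOX:{A,C}, EGJ:{C} ∩→ {C}; cost 0
[col 3] AEGJLOX: children AEGJOX:{C}, L:{G} ∪→ {C,G}; cost 1
[col 4] AO: children A:{G}, O:{G} ∩→ {G}; cost 0
[col 4] AOX: children AO:{G}, X:{A} ∪→ {A,G}; cost 1
[col 4] EG: children E:{C}, G:{G} ∪→ {C,G}; cost 1
[col 4] EGJ: children EG:{C,G}, J:{A} ∪→ {A,C,G}; cost 1
[col 4] AEGJOX: children AOX:{A,G}, EGJ:{A,C,G} ∩→ {A,G}; cost 0
[col 4] AEGJLOX: children AEGJOX:{A,G}, L:{G} ∩→ {G}; cost 0
[col 5] AO: children A:{A}, O:{C} ∪→ {A,C}; cost 1
[col 5] AOX: children AO:{A,C}, X:{A} ∩→ {A}; cost 0
[col 5] EG: children E:{T}, G:{T} ∩→ {T}; cost 0
[col 5] EGJ: children EG:{T}, J:{A} ∪→ {A,T}; cost 1
[col 5] AEGJOX: children AOX:{A}, EGJ:{A,T} ∩→ {A}; cost 0
[col 5] AEGJLOX: children AEGJOX:{A}, L:{G} ∪→ {A,G}; cost 1
[col 6] AO: children A:{G}, O:{T} ∪→ {G,T}; cost 1
[col 6] AOX: children AO:{G,T}, X:{A} ∪→ {A,G,T}; cost 1
[col 6] EG: children E:{G}, G:{G} ∩→ {G}; cost 0
[col 6] EGJ: children EG:{G}, J:{C} ∪→ {C,G}; cost 1
[col 6] AEGJOX: children AOX:{A,G,T}, EGJ:{C,G} ∩→ {G}; cost 0
[col 6] AEGJLOX: children AEGJOX:{G}, L:{A} ∪→ {A,G}; cost 1
per-site changes: [5, 1, 4, 2, 3, 3, 4]; total = 22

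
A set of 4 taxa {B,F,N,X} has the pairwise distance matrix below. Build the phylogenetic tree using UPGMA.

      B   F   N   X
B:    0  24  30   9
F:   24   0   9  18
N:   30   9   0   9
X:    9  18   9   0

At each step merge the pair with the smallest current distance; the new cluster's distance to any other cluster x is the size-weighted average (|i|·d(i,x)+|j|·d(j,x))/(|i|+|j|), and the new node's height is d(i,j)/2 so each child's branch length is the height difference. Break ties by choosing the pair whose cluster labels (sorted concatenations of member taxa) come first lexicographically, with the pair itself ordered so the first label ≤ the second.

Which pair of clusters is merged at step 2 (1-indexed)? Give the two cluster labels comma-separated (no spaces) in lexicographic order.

F,N

step 1: merge (B,X) at d=9; branch lengths B→9/2, X→9/2; new cluster BX
  updated: d(BX,F)=21, d(BX,N)=39/2
step 2: merge (F,N) at d=9; branch lengths F→9/2, N→9/2; new cluster FN
  updated: d(BX,FN)=81/4
step 3: merge (BX,FN) at d=81/4; branch lengths BX→45/8, FN→45/8; new cluster BFNX
final tree: ((B:9/2,X:9/2):45/8,(F:9/2,N:9/2):45/8)
total length: 117/4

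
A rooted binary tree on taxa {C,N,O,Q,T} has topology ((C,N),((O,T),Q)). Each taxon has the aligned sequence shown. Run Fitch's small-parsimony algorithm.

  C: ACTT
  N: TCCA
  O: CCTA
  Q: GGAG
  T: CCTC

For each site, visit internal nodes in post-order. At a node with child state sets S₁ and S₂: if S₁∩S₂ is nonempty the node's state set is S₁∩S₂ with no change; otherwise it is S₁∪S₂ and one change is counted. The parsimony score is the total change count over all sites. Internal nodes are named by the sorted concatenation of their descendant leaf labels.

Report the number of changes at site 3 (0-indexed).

CN@0: {A} ∪ {T} = {A,T} (union, +1)
OT@0: {C} ∩ {C} = {C} (intersection, +0)
OQT@0: {C} ∪ {G} = {C,G} (union, +1)
CNOQT@0: {A,T} ∪ {C,G} = {A,C,G,T} (union, +1)
CN@1: {C} ∩ {C} = {C} (intersection, +0)
OT@1: {C} ∩ {C} = {C} (intersection, +0)
OQT@1: {C} ∪ {G} = {C,G} (union, +1)
CNOQT@1: {C} ∩ {C,G} = {C} (intersection, +0)
CN@2: {T} ∪ {C} = {C,T} (union, +1)
OT@2: {T} ∩ {T} = {T} (intersection, +0)
OQT@2: {T} ∪ {A} = {A,T} (union, +1)
CNOQT@2: {C,T} ∩ {A,T} = {T} (intersection, +0)
CN@3: {T} ∪ {A} = {A,T} (union, +1)
OT@3: {A} ∪ {C} = {A,C} (union, +1)
OQT@3: {A,C} ∪ {G} = {A,C,G} (union, +1)
CNOQT@3: {A,T} ∩ {A,C,G} = {A} (intersection, +0)
per-site changes: [3, 1, 2, 3]; total = 9

3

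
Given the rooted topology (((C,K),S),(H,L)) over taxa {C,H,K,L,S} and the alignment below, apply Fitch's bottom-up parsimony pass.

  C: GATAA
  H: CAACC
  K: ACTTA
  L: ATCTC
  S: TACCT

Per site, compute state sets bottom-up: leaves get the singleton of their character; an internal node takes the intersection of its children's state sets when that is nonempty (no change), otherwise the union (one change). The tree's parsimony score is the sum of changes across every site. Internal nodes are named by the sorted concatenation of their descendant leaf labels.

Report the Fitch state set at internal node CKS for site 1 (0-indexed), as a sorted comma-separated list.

[col 0] CK: children C:{G}, K:{A} ∪→ {A,G}; cost 1
[col 0] CKS: children CK:{A,G}, S:{T} ∪→ {A,G,T}; cost 1
[col 0] HL: children H:{C}, L:{A} ∪→ {A,C}; cost 1
[col 0] CHKLS: children CKS:{A,G,T}, HL:{A,C} ∩→ {A}; cost 0
[col 1] CK: children C:{A}, K:{C} ∪→ {A,C}; cost 1
[col 1] CKS: children CK:{A,C}, S:{A} ∩→ {A}; cost 0
[col 1] HL: children H:{A}, L:{T} ∪→ {A,T}; cost 1
[col 1] CHKLS: children CKS:{A}, HL:{A,T} ∩→ {A}; cost 0
[col 2] CK: children C:{T}, K:{T} ∩→ {T}; cost 0
[col 2] CKS: children CK:{T}, S:{C} ∪→ {C,T}; cost 1
[col 2] HL: children H:{A}, L:{C} ∪→ {A,C}; cost 1
[col 2] CHKLS: children CKS:{C,T}, HL:{A,C} ∩→ {C}; cost 0
[col 3] CK: children C:{A}, K:{T} ∪→ {A,T}; cost 1
[col 3] CKS: children CK:{A,T}, S:{C} ∪→ {A,C,T}; cost 1
[col 3] HL: children H:{C}, L:{T} ∪→ {C,T}; cost 1
[col 3] CHKLS: children CKS:{A,C,T}, HL:{C,T} ∩→ {C,T}; cost 0
[col 4] CK: children C:{A}, K:{A} ∩→ {A}; cost 0
[col 4] CKS: children CK:{A}, S:{T} ∪→ {A,T}; cost 1
[col 4] HL: children H:{C}, L:{C} ∩→ {C}; cost 0
[col 4] CHKLS: children CKS:{A,T}, HL:{C} ∪→ {A,C,T}; cost 1
per-site changes: [3, 2, 2, 3, 2]; total = 12

A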